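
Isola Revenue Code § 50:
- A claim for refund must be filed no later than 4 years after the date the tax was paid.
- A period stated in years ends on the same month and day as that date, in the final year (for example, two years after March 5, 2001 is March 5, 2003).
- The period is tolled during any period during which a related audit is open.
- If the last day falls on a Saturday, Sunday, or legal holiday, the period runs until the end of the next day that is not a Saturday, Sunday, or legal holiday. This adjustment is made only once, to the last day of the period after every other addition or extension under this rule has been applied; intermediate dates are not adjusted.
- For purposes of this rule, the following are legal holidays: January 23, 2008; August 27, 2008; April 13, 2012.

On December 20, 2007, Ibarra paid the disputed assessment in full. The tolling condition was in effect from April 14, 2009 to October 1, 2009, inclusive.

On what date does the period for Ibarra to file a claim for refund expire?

June 8, 2012

4 years after December 20, 2007 is December 20, 2011.
From April 14, 2009 through October 1, 2009 inclusive is 171 days; tolling adds 171 days: December 20, 2011 + 171 days = June 8, 2012.
June 8, 2012 is a Friday and not a legal holiday, so no extension applies.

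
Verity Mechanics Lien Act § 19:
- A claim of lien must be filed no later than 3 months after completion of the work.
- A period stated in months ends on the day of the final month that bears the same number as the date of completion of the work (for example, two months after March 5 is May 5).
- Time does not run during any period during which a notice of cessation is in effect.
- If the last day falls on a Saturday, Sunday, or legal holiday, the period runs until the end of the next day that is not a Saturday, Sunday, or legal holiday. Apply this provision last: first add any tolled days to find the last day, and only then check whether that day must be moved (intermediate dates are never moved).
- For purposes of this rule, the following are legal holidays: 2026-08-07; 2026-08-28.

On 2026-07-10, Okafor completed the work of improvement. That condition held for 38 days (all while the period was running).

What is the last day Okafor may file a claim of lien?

3 months after 2026-07-10 is October 10, 2026.
Tolling adds 38 days: October 10, 2026 + 38 days = November 17, 2026.
November 17, 2026 is a Tuesday and not a legal holiday, so no extension applies.

November 17, 2026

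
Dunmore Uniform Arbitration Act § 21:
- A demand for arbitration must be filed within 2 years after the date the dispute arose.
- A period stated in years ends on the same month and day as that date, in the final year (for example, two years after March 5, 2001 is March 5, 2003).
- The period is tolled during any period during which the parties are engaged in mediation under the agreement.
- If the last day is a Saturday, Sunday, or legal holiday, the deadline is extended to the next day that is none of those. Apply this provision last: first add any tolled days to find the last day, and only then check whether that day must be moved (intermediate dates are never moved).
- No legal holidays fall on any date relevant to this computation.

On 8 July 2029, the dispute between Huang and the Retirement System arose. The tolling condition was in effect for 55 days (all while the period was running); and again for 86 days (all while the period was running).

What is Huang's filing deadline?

2 years after 8 July 2029 is July 8, 2031.
Tolling adds 55 days: July 8, 2031 + 55 days = September 1, 2031.
Tolling adds 86 days: September 1, 2031 + 86 days = November 26, 2031.
November 26, 2031 is a Wednesday and not a legal holiday, so no extension applies.

November 26, 2031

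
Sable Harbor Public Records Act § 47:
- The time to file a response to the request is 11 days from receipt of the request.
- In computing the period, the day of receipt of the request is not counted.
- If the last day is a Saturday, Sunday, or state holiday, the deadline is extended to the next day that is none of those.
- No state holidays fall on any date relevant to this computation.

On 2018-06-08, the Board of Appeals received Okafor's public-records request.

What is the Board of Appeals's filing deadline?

11 days after 2018-06-08 is June 19, 2018.
June 19, 2018 is a Tuesday and not a state holiday, so no extension applies.

June 19, 2018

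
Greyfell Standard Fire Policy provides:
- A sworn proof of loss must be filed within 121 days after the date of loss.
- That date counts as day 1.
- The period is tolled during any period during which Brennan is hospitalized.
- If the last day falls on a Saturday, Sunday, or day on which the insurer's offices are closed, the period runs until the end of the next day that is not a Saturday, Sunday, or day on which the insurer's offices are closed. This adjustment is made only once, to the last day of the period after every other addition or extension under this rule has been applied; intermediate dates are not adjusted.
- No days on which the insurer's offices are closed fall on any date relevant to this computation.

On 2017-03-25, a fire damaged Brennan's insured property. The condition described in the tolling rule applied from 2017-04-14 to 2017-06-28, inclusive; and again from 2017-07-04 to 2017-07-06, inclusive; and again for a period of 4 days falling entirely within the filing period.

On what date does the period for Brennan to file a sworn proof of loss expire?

October 16, 2017

Counting 2017-03-25 as day 1, day 121 is July 23, 2017.
From April 14, 2017 through June 28, 2017 inclusive is 76 days; tolling adds 76 days: July 23, 2017 + 76 days = October 7, 2017.
From July 4, 2017 through July 6, 2017 inclusive is 3 days; tolling adds 3 days: October 7, 2017 + 3 days = October 10, 2017.
Tolling adds 4 days: October 10, 2017 + 4 days = October 14, 2017.
October 14, 2017 is Saturday; October 15, 2017 is Sunday. The next qualifying day is October 16, 2017.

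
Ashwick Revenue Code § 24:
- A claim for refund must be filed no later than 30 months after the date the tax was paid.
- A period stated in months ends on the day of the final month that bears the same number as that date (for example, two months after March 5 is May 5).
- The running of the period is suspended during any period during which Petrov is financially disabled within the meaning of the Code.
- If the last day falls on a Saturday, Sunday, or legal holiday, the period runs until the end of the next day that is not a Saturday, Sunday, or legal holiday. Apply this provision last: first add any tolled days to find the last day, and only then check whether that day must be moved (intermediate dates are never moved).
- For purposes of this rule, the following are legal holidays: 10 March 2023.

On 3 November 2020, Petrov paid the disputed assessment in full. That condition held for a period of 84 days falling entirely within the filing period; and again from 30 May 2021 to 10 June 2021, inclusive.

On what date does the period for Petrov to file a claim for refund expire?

30 months after 3 November 2020 is May 3, 2023.
Tolling adds 84 days: May 3, 2023 + 84 days = July 26, 2023.
From May 30, 2021 through June 10, 2021 inclusive is 12 days; tolling adds 12 days: July 26, 2023 + 12 days = August 7, 2023.
August 7, 2023 is a Monday and not a legal holiday, so no extension applies.

August 7, 2023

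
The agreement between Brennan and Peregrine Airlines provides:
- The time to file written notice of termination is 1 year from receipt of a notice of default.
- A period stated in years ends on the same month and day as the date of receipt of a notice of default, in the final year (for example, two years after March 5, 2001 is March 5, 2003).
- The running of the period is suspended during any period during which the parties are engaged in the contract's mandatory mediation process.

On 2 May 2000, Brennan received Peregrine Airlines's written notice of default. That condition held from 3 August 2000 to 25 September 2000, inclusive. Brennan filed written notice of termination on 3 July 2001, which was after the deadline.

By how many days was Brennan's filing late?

1 year after 2 May 2000 is May 2, 2001.
From August 3, 2000 through September 25, 2000 inclusive is 54 days; tolling adds 54 days: May 2, 2001 + 54 days = June 25, 2001.
The deadline is June 25, 2001; from June 25, 2001 to July 3, 2001 is 8 days.

8 days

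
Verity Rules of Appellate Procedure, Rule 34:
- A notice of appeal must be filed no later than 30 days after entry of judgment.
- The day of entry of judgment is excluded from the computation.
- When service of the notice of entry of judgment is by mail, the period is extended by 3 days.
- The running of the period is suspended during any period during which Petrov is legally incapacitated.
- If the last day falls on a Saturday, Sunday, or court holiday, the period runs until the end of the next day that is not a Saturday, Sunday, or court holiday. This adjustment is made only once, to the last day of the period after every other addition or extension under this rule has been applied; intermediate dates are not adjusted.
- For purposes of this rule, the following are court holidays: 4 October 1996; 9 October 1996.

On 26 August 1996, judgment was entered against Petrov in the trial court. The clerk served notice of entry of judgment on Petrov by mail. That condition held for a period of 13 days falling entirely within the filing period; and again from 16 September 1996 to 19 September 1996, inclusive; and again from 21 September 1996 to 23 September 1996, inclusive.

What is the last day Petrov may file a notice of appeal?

30 days after 26 August 1996 is September 25, 1996.
Service was by mail, adding 3 days: September 25, 1996 + 3 days = September 28, 1996.
Tolling adds 13 days: September 28, 1996 + 13 days = October 11, 1996.
From September 16, 1996 through September 19, 1996 inclusive is 4 days; tolling adds 4 days: October 11, 1996 + 4 days = October 15, 1996.
From September 21, 1996 through September 23, 1996 inclusive is 3 days; tolling adds 3 days: October 15, 1996 + 3 days = October 18, 1996.
October 18, 1996 is a Friday and not a court holiday, so no extension applies.

October 18, 1996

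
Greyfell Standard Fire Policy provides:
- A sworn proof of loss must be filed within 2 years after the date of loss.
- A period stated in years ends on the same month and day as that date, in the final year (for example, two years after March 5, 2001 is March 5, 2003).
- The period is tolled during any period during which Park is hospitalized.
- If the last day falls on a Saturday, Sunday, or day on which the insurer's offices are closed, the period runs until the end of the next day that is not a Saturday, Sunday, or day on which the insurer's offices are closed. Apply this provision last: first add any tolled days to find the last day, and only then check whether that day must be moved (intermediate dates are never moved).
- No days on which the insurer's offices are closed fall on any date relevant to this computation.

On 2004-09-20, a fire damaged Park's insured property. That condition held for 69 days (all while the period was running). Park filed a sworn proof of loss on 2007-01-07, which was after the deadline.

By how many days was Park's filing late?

40 days

2 years after 2004-09-20 is September 20, 2006.
Tolling adds 69 days: September 20, 2006 + 69 days = November 28, 2006.
November 28, 2006 is a Tuesday and not a day on which the insurer's offices are closed, so no extension applies.
The deadline is November 28, 2006; from November 28, 2006 to January 7, 2007 is 40 days.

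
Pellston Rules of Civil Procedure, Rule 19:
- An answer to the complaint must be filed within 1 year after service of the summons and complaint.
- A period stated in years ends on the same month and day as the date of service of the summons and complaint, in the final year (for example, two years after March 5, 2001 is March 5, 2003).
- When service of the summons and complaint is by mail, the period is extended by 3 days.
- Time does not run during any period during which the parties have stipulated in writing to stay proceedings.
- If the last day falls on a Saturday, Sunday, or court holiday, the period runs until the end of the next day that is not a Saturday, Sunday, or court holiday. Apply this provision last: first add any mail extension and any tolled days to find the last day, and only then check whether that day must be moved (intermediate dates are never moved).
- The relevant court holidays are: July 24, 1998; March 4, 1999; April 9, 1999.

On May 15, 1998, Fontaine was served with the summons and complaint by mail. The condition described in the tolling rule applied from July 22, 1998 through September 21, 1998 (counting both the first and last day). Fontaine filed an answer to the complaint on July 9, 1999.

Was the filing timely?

1 year after May 15, 1998 is May 15, 1999.
Service was by mail, adding 3 days: May 15, 1999 + 3 days = May 18, 1999.
From July 22, 1998 through September 21, 1998 inclusive is 62 days; tolling adds 62 days: May 18, 1999 + 62 days = July 19, 1999.
July 19, 1999 is a Monday and not a court holiday, so no extension applies.
The deadline is July 19, 1999; the filing on July 9, 1999 is on or before that date.

Yes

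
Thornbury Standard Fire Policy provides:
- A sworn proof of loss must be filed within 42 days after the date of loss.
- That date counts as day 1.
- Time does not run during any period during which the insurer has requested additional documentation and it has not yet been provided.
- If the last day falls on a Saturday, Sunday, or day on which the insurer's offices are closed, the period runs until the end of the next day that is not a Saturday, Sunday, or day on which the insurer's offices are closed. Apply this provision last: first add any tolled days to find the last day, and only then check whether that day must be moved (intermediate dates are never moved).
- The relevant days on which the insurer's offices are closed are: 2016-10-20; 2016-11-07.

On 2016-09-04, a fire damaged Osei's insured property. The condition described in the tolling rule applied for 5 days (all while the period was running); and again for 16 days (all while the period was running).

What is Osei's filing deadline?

Counting 2016-09-04 as day 1, day 42 is October 15, 2016.
Tolling adds 5 days: October 15, 2016 + 5 days = October 20, 2016.
Tolling adds 16 days: October 20, 2016 + 16 days = November 5, 2016.
November 5, 2016 is Saturday; November 6, 2016 is Sunday; November 7, 2016 is a listed holiday. The next qualifying day is November 8, 2016.

November 8, 2016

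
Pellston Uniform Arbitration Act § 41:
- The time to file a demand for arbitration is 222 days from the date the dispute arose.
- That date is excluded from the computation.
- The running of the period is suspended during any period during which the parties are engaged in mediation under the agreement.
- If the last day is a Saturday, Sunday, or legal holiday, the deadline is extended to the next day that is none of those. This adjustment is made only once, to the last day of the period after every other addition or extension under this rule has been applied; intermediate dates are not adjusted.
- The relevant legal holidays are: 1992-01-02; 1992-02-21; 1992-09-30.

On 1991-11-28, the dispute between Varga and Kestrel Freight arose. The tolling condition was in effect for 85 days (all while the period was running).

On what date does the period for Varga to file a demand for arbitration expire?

222 days after 1991-11-28 is July 7, 1992.
Tolling adds 85 days: July 7, 1992 + 85 days = September 30, 1992.
September 30, 1992 is a listed holiday. The next qualifying day is October 1, 1992.

October 1, 1992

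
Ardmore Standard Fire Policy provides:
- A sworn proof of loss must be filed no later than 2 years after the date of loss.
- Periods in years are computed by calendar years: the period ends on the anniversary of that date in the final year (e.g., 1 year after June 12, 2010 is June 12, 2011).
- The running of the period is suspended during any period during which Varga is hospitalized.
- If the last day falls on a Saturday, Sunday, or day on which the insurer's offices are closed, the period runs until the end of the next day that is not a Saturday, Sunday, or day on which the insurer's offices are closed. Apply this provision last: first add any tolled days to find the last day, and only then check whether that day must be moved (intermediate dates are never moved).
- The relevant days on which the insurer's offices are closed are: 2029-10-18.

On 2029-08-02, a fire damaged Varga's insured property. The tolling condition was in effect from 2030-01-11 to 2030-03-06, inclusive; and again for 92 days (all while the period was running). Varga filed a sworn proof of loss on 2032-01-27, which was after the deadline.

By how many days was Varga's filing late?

2 years after 2029-08-02 is August 2, 2031.
From January 11, 2030 through March 6, 2030 inclusive is 55 days; tolling adds 55 days: August 2, 2031 + 55 days = September 26, 2031.
Tolling adds 92 days: September 26, 2031 + 92 days = December 27, 2031.
December 27, 2031 is Saturday; December 28, 2031 is Sunday. The next qualifying day is December 29, 2031.
The deadline is December 29, 2031; from December 29, 2031 to January 27, 2032 is 29 days.

29 days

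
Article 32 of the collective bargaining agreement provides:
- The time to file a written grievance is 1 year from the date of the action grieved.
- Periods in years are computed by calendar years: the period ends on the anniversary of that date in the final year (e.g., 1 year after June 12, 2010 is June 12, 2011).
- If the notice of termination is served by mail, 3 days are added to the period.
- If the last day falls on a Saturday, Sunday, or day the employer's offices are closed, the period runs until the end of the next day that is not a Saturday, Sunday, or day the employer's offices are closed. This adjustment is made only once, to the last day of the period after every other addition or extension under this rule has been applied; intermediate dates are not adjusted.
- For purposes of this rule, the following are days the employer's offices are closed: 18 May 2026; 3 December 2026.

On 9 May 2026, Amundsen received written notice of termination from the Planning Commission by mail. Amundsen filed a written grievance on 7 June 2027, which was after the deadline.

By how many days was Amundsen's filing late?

26 days

1 year after 9 May 2026 is May 9, 2027.
Service was by mail, adding 3 days: May 9, 2027 + 3 days = May 12, 2027.
May 12, 2027 is a Wednesday and not a day the employer's offices are closed, so no extension applies.
The deadline is May 12, 2027; from May 12, 2027 to June 7, 2027 is 26 days.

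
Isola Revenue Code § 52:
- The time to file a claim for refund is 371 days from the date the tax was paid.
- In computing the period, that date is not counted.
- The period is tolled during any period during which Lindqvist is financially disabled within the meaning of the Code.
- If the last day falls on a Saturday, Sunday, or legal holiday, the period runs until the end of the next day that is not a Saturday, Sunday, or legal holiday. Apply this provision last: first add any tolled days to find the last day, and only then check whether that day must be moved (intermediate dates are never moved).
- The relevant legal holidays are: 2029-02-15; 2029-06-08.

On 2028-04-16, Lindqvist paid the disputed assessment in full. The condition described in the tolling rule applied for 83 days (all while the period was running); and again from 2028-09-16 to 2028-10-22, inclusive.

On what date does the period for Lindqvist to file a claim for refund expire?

August 20, 2029

371 days after 2028-04-16 is April 22, 2029.
Tolling adds 83 days: April 22, 2029 + 83 days = July 14, 2029.
From September 16, 2028 through October 22, 2028 inclusive is 37 days; tolling adds 37 days: July 14, 2029 + 37 days = August 20, 2029.
August 20, 2029 is a Monday and not a legal holiday, so no extension applies.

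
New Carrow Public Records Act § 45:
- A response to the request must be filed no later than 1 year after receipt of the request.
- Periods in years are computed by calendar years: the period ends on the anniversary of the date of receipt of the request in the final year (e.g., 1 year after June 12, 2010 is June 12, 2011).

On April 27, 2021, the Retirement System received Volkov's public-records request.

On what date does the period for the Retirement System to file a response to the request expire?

April 27, 2022

1 year after April 27, 2021 is April 27, 2022.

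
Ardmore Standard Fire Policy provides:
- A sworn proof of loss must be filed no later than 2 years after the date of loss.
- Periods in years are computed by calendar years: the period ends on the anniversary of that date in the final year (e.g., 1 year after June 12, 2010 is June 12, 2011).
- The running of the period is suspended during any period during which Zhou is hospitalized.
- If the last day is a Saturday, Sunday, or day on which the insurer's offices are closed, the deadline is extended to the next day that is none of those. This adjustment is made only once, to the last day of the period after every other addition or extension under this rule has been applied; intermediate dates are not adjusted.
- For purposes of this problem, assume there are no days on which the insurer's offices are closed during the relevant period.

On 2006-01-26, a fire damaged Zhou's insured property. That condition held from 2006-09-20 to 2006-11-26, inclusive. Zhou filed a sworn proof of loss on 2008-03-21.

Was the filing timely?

Yes

2 years after 2006-01-26 is January 26, 2008.
From September 20, 2006 through November 26, 2006 inclusive is 68 days; tolling adds 68 days: January 26, 2008 + 68 days = April 3, 2008.
April 3, 2008 is a Thursday and not a day on which the insurer's offices are closed, so no extension applies.
The deadline is April 3, 2008; the filing on March 21, 2008 is on or before that date.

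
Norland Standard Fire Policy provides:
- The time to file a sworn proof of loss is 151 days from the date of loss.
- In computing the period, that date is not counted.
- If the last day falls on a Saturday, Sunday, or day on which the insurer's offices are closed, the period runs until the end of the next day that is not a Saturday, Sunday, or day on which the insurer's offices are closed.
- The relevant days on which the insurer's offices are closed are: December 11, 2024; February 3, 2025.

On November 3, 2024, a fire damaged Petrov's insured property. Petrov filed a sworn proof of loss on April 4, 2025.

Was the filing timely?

No

151 days after November 3, 2024 is April 3, 2025.
April 3, 2025 is a Thursday and not a day on which the insurer's offices are closed, so no extension applies.
The deadline is April 3, 2025; the filing on April 4, 2025 is after that date.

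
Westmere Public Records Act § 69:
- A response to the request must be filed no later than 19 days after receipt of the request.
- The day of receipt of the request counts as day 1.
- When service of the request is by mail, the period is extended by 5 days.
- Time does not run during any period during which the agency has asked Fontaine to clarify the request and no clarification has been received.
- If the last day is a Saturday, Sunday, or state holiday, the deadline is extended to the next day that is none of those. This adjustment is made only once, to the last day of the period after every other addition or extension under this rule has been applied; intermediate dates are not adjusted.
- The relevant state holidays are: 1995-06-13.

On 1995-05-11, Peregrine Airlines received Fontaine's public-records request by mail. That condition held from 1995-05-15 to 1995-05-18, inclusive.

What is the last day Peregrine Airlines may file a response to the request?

Counting 1995-05-11 as day 1, day 19 is May 29, 1995.
Service was by mail, adding 5 days: May 29, 1995 + 5 days = June 3, 1995.
From May 15, 1995 through May 18, 1995 inclusive is 4 days; tolling adds 4 days: June 3, 1995 + 4 days = June 7, 1995.
June 7, 1995 is a Wednesday and not a state holiday, so no extension applies.

June 7, 1995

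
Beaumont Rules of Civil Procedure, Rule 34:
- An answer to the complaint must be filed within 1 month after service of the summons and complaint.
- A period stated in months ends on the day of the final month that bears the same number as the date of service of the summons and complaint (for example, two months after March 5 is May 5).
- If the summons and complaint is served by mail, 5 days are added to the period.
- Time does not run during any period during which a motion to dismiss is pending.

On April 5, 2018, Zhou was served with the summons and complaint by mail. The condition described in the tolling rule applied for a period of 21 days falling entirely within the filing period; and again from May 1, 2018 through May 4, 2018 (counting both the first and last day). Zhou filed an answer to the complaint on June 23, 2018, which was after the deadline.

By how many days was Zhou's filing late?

19 days

1 month after April 5, 2018 is May 5, 2018.
Service was by mail, adding 5 days: May 5, 2018 + 5 days = May 10, 2018.
Tolling adds 21 days: May 10, 2018 + 21 days = May 31, 2018.
From May 1, 2018 through May 4, 2018 inclusive is 4 days; tolling adds 4 days: May 31, 2018 + 4 days = June 4, 2018.
The deadline is June 4, 2018; from June 4, 2018 to June 23, 2018 is 19 days.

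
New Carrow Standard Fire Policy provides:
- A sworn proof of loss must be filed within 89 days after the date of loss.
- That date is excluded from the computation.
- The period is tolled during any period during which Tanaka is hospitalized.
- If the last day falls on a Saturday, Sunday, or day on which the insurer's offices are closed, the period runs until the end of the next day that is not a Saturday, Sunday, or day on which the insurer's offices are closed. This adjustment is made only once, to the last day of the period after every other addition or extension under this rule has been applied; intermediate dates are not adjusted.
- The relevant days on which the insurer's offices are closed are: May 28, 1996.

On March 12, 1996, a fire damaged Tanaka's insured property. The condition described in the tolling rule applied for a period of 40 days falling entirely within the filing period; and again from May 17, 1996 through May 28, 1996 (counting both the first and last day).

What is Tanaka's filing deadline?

89 days after March 12, 1996 is June 9, 1996.
Tolling adds 40 days: June 9, 1996 + 40 days = July 19, 1996.
From May 17, 1996 through May 28, 1996 inclusive is 12 days; tolling adds 12 days: July 19, 1996 + 12 days = July 31, 1996.
July 31, 1996 is a Wednesday and not a day on which the insurer's offices are closed, so no extension applies.

July 31, 1996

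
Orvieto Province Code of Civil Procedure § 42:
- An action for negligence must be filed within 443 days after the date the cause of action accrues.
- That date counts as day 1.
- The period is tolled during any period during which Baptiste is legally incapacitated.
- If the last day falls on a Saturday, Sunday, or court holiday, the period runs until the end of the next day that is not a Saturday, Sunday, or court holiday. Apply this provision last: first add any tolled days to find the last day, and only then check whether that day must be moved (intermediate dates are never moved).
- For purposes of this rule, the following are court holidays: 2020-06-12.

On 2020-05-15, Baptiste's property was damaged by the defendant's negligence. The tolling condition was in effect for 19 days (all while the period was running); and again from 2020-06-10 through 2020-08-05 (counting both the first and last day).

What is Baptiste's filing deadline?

Counting 2020-05-15 as day 1, day 443 is July 31, 2021.
Tolling adds 19 days: July 31, 2021 + 19 days = August 19, 2021.
From June 10, 2020 through August 5, 2020 inclusive is 57 days; tolling adds 57 days: August 19, 2021 + 57 days = October 15, 2021.
October 15, 2021 is a Friday and not a court holiday, so no extension applies.

October 15, 2021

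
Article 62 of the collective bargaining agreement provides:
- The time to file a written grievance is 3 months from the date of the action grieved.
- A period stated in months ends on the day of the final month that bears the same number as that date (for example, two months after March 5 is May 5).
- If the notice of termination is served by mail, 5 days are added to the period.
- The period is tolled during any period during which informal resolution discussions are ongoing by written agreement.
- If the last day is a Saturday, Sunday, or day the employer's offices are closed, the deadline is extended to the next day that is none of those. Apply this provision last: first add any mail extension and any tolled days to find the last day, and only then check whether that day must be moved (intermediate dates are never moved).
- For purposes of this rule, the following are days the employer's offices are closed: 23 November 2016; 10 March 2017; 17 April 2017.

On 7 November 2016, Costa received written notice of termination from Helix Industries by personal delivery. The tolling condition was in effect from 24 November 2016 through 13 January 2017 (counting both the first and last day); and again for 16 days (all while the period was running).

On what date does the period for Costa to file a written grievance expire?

3 months after 7 November 2016 is February 7, 2017.
Service was not by mail, so no mail extension applies.
From November 24, 2016 through January 13, 2017 inclusive is 51 days; tolling adds 51 days: February 7, 2017 + 51 days = March 30, 2017.
Tolling adds 16 days: March 30, 2017 + 16 days = April 15, 2017.
April 15, 2017 is Saturday; April 16, 2017 is Sunday; April 17, 2017 is a listed holiday. The next qualifying day is April 18, 2017.

April 18, 2017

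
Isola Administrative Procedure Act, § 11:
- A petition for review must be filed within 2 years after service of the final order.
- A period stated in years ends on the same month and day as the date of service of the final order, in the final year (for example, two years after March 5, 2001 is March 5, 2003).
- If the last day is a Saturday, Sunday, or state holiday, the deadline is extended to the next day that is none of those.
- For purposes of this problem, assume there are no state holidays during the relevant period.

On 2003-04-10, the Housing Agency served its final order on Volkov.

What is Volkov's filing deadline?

2 years after 2003-04-10 is April 10, 2005.
April 10, 2005 is Sunday. The next qualifying day is April 11, 2005.

April 11, 2005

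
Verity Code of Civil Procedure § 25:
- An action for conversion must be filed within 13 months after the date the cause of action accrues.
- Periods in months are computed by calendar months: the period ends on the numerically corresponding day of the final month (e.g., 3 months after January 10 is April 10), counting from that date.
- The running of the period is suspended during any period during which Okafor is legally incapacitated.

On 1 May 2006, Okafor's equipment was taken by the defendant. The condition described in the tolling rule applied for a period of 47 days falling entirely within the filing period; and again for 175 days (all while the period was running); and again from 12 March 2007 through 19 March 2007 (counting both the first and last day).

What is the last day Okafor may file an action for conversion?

13 months after 1 May 2006 is June 1, 2007.
Tolling adds 47 days: June 1, 2007 + 47 days = July 18, 2007.
Tolling adds 175 days: July 18, 2007 + 175 days = January 9, 2008.
From March 12, 2007 through March 19, 2007 inclusive is 8 days; tolling adds 8 days: January 9, 2008 + 8 days = January 17, 2008.

January 17, 2008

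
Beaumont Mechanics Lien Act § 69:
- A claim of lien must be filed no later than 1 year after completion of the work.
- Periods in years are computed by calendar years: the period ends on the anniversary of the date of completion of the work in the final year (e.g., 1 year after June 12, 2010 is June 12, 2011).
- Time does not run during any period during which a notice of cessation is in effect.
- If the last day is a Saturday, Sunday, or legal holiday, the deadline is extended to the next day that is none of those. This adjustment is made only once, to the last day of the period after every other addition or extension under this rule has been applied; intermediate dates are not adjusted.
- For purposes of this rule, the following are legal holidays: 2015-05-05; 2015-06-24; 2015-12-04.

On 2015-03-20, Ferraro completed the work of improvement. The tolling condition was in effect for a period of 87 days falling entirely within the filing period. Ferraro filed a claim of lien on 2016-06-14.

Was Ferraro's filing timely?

Yes

1 year after 2015-03-20 is March 20, 2016.
Tolling adds 87 days: March 20, 2016 + 87 days = June 15, 2016.
June 15, 2016 is a Wednesday and not a legal holiday, so no extension applies.
The deadline is June 15, 2016; the filing on June 14, 2016 is on or before that date.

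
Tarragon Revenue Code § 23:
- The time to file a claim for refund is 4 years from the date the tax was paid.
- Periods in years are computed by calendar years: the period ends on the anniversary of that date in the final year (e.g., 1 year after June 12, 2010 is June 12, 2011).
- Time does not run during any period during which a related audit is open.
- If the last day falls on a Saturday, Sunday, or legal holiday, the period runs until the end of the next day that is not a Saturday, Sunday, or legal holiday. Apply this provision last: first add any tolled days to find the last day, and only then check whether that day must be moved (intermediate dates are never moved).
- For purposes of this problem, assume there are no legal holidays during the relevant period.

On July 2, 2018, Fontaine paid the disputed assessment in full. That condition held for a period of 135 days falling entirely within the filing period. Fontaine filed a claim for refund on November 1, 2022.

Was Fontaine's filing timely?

Yes

4 years after July 2, 2018 is July 2, 2022.
Tolling adds 135 days: July 2, 2022 + 135 days = November 14, 2022.
November 14, 2022 is a Monday and not a legal holiday, so no extension applies.
The deadline is November 14, 2022; the filing on November 1, 2022 is on or before that date.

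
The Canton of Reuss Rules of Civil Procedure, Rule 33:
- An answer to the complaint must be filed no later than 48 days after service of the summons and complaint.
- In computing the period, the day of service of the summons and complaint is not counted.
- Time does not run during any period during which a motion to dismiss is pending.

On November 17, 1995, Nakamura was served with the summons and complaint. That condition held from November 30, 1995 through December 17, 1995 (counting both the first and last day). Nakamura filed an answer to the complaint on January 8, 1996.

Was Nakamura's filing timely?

Yes

48 days after November 17, 1995 is January 4, 1996.
From November 30, 1995 through December 17, 1995 inclusive is 18 days; tolling adds 18 days: January 4, 1996 + 18 days = January 22, 1996.
The deadline is January 22, 1996; the filing on January 8, 1996 is on or before that date.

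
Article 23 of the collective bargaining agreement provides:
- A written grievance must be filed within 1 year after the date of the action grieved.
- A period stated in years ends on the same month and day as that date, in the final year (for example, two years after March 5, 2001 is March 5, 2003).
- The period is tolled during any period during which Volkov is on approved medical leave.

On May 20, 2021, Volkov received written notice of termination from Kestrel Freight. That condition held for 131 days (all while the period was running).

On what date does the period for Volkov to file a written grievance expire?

1 year after May 20, 2021 is May 20, 2022.
Tolling adds 131 days: May 20, 2022 + 131 days = September 28, 2022.

September 28, 2022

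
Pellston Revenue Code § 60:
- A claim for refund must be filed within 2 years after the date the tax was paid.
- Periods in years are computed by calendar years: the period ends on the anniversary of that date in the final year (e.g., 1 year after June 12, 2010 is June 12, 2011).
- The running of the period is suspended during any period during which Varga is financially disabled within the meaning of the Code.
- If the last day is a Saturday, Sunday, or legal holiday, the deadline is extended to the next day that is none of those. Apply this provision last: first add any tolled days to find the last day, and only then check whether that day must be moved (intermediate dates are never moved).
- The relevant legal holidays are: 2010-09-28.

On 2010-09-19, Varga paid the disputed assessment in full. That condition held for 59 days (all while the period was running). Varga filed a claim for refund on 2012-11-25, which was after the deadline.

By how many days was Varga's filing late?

2 years after 2010-09-19 is September 19, 2012.
Tolling adds 59 days: September 19, 2012 + 59 days = November 17, 2012.
November 17, 2012 is Saturday; November 18, 2012 is Sunday. The next qualifying day is November 19, 2012.
The deadline is November 19, 2012; from November 19, 2012 to November 25, 2012 is 6 days.

6 days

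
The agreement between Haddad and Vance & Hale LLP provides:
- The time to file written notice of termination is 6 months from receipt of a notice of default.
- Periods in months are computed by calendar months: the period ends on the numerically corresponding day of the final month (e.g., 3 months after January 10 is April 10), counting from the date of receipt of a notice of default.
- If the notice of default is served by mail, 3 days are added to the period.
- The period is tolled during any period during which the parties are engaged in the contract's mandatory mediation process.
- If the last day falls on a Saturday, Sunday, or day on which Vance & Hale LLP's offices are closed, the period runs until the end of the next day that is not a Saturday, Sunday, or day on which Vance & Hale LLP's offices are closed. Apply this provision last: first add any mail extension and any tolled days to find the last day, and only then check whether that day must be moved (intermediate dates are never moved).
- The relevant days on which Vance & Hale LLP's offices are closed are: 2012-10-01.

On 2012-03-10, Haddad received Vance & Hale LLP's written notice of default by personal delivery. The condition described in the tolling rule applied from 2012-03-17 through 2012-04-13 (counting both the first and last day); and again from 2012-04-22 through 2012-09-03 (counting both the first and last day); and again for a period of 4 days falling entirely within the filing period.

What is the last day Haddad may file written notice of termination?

6 months after 2012-03-10 is September 10, 2012.
Service was not by mail, so no mail extension applies.
From March 17, 2012 through April 13, 2012 inclusive is 28 days; tolling adds 28 days: September 10, 2012 + 28 days = October 8, 2012.
From April 22, 2012 through September 3, 2012 inclusive is 135 days; tolling adds 135 days: October 8, 2012 + 135 days = February 20, 2013.
Tolling adds 4 days: February 20, 2013 + 4 days = February 24, 2013.
February 24, 2013 is Sunday. The next qualifying day is February 25, 2013.

February 25, 2013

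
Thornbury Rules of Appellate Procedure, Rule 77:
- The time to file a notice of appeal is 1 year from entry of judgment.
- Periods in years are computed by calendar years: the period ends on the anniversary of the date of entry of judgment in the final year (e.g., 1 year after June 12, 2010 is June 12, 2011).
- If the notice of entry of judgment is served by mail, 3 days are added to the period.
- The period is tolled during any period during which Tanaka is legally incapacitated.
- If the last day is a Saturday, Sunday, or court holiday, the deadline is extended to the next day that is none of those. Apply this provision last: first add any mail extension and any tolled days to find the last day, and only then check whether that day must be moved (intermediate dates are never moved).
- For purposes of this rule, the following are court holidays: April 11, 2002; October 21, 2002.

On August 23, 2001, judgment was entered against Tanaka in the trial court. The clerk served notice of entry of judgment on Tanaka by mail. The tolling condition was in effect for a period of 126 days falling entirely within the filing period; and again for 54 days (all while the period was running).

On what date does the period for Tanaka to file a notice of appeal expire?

February 24, 2003

1 year after August 23, 2001 is August 23, 2002.
Service was by mail, adding 3 days: August 23, 2002 + 3 days = August 26, 2002.
Tolling adds 126 days: August 26, 2002 + 126 days = December 30, 2002.
Tolling adds 54 days: December 30, 2002 + 54 days = February 22, 2003.
February 22, 2003 is Saturday; February 23, 2003 is Sunday. The next qualifying day is February 24, 2003.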